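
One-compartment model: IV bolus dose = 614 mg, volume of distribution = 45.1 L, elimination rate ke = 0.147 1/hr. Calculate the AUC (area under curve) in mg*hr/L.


C0 = Dose/Vd = 614/45.1 = 13.6142 mg/L
AUC = C0/ke = 13.6142/0.147
AUC = 92.61 mg*hr/L


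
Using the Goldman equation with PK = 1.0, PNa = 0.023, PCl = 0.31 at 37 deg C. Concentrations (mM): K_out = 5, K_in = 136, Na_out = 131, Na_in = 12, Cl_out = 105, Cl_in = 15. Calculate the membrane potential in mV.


Vm = (RT/F)*ln((PK*Ko + PNa*Nao + PCl*Cli)/(PK*Ki + PNa*Nai + PCl*Clo))
Numer = 12.663, Denom = 168.826
Vm = -69.22 mV


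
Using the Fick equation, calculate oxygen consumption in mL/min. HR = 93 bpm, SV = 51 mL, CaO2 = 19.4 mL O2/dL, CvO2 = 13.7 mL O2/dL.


CO = HR*SV = 93*51/1000 = 4.743 L/min
a-v O2 diff = 19.4 - 13.7 = 5.7 mL/dL
VO2 = CO * (CaO2-CvO2) * 10 dL/L
VO2 = 4.743 * 5.7 * 10
VO2 = 270.4 mL/min


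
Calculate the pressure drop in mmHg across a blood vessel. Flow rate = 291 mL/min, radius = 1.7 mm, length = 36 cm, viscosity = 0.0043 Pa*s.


dP = 8*mu*L*Q / (pi*r^4)
Q = 291 mL/min = 4.85e-06 m^3/s
dP = 2289.06 Pa = 2289.06 / 133.322 mmHg = 17.17 mmHg


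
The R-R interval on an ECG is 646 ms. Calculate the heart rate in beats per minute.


HR = 60 / RR_interval(s)
RR = 646 ms = 0.646 s
HR = 60 / 0.646 = 92.88 bpm


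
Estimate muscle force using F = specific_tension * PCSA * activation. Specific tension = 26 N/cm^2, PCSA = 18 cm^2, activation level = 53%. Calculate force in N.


F = sigma * PCSA * activation
F = 26 * 18 * 0.53
F = 248 N


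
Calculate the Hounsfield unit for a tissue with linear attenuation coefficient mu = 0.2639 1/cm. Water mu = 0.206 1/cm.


HU = ((mu_tissue - mu_water) / mu_water) * 1000
HU = ((0.2639 - 0.206) / 0.206) * 1000
HU = 281.1


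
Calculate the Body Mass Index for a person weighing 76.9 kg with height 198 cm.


BMI = weight / height^2
height = 198 cm = 1.98 m
BMI = 76.9 / 1.98^2
BMI = 19.62 kg/m^2


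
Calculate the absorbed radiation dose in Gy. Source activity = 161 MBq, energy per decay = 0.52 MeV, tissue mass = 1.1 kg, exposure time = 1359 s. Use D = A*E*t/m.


A = 161 MBq = 1.6100e+08 Bq
E = 0.52 MeV = 8.3304e-14 J
D = A*E*t/m = 1.6100e+08*8.3304e-14*1359/1.1
D = 0.01657 Gy


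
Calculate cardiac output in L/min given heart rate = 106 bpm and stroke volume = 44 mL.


CO = HR * SV
CO = 106 * 44 / 1000
CO = 4.664 L/min


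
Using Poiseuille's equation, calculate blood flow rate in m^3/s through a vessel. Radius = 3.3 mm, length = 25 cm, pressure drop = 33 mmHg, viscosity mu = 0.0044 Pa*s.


Q = pi*r^4*dP / (8*mu*L)
r = 0.0033 m, L = 0.25 m
dP = 33 mmHg = 4399.626 Pa
Q = 1.8627e-04 m^3/s


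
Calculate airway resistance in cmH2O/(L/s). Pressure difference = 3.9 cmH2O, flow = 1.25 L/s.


R = dP / flow
R = 3.9 / 1.25
R = 3.12 cmH2O/(L/s)


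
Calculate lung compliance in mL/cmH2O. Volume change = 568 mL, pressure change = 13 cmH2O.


C = dV / dP
C = 568 / 13
C = 43.69 mL/cmH2O


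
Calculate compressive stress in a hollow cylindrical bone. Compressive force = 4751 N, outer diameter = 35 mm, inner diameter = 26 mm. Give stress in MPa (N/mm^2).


A = pi*(r_o^2 - r_i^2)
r_o = 17.5 mm, r_i = 13 mm
A = 431.184 mm^2
sigma = F/A = 4751 / 431.184
sigma = 11.02 MPa


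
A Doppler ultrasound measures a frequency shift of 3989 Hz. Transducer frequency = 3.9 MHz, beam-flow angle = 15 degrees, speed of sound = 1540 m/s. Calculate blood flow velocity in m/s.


v = fd * c / (2 * f0 * cos(theta))
v = 3989 * 1540 / (2 * 3.9000e+06 * cos(15))
v = 0.8154 m/s


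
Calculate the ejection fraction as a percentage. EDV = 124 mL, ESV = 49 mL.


SV = EDV - ESV = 124 - 49 = 75 mL
EF = SV/EDV * 100 = 75/124 * 100
EF = 60.48%


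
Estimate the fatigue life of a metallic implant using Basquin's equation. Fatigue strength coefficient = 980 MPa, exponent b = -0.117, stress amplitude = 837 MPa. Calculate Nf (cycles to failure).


sigma_a = sigma_f' * (2Nf)^b
2Nf = (sigma_a/sigma_f')^(1/b)
2Nf = (837/980)^(1/-0.117)
2Nf = 3.8501297
Nf = 1.925


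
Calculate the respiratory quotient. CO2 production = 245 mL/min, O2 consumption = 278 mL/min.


RQ = VCO2 / VO2
RQ = 245 / 278
RQ = 0.8813


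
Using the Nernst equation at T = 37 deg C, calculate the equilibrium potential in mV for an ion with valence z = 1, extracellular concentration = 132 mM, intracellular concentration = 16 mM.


E = (RT/(zF)) * ln(C_out/C_in)
T = 37 + 273.15 = 310.15 K
E = (8.314 * 310.15 / (1 * 96485)) * ln(132/16)
E = 56.4 mV


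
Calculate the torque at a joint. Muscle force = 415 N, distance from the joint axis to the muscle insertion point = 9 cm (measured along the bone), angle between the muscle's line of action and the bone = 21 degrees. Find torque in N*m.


Torque = F * d * sin(theta)   (moment arm = d*sin(theta))
d = 9 cm = 0.09 m
Torque = 415 * 0.09 * sin(21)
Torque = 13.39 N*m


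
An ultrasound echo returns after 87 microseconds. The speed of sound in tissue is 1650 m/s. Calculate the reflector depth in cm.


depth = c * t / 2
t = 87 us = 8.7000e-05 s
depth = 1650 * 8.7000e-05 / 2
depth = 0.071775 m = 7.1775 cm


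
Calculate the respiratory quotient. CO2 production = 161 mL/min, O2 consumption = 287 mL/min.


RQ = VCO2 / VO2
RQ = 161 / 287
RQ = 0.561


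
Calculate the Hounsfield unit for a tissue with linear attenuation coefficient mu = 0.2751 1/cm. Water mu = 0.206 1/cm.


HU = ((mu_tissue - mu_water) / mu_water) * 1000
HU = ((0.2751 - 0.206) / 0.206) * 1000
HU = 335.4


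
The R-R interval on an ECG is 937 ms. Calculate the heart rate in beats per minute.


HR = 60 / RR_interval(s)
RR = 937 ms = 0.937 s
HR = 60 / 0.937 = 64.03 bpm


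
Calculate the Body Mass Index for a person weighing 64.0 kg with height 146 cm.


BMI = weight / height^2
height = 146 cm = 1.46 m
BMI = 64.0 / 1.46^2
BMI = 30.02 kg/m^2


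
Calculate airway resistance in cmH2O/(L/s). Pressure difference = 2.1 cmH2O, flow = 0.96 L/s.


R = dP / flow
R = 2.1 / 0.96
R = 2.188 cmH2O/(L/s)


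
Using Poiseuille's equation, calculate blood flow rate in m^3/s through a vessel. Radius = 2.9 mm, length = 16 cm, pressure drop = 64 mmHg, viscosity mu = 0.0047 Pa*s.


Q = pi*r^4*dP / (8*mu*L)
r = 0.0029 m, L = 0.16 m
dP = 64 mmHg = 8532.608 Pa
Q = 3.1515e-04 m^3/s


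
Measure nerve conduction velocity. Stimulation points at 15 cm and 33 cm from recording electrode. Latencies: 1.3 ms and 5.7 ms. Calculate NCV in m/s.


Distance = (33 - 15) / 100 = 0.18 m
dt = (5.7 - 1.3) / 1000 = 0.0044 s
NCV = dist / dt = 40.91 m/s


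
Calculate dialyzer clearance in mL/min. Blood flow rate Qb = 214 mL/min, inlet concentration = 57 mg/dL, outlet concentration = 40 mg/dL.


K = Qb * (Cb_in - Cb_out) / Cb_in
K = 214 * (57 - 40) / 57
K = 63.82 mL/min


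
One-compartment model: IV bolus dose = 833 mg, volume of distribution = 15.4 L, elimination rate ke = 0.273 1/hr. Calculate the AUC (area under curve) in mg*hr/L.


C0 = Dose/Vd = 833/15.4 = 54.0909 mg/L
AUC = C0/ke = 54.0909/0.273
AUC = 198.1 mg*hr/L


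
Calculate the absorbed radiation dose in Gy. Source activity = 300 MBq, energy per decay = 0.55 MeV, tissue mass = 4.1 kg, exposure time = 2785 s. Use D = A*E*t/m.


A = 300 MBq = 3.0000e+08 Bq
E = 0.55 MeV = 8.811e-14 J
D = A*E*t/m = 3.0000e+08*8.811e-14*2785/4.1
D = 0.01796 Gy


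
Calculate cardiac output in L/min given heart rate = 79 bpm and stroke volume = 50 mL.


CO = HR * SV
CO = 79 * 50 / 1000
CO = 3.95 L/min


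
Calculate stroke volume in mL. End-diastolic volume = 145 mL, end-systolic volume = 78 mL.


SV = EDV - ESV
SV = 145 - 78
SV = 67 mL


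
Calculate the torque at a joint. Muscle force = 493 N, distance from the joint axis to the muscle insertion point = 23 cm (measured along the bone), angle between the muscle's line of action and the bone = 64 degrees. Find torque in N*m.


Torque = F * d * sin(theta)   (moment arm = d*sin(theta))
d = 23 cm = 0.23 m
Torque = 493 * 0.23 * sin(64)
Torque = 101.9 N*m


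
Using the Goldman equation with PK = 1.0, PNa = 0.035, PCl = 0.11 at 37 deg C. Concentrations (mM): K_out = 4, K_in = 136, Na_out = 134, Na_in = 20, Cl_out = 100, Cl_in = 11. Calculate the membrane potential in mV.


Vm = (RT/F)*ln((PK*Ko + PNa*Nao + PCl*Cli)/(PK*Ki + PNa*Nai + PCl*Clo))
Numer = 9.9, Denom = 147.7
Vm = -72.23 mV


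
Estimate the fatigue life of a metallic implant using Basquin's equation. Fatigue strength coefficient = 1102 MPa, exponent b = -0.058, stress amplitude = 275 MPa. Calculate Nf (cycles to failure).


sigma_a = sigma_f' * (2Nf)^b
2Nf = (sigma_a/sigma_f')^(1/b)
2Nf = (275/1102)^(1/-0.058)
2Nf = 2.4771172e+10
Nf = 1.2386e+10


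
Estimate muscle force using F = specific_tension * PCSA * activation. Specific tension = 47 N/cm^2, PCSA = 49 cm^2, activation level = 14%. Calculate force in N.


F = sigma * PCSA * activation
F = 47 * 49 * 0.14
F = 322.4 N


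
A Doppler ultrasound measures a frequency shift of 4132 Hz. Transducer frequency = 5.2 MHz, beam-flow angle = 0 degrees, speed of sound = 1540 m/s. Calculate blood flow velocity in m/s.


v = fd * c / (2 * f0 * cos(theta))
v = 4132 * 1540 / (2 * 5.2000e+06 * cos(0))
v = 0.6119 m/s


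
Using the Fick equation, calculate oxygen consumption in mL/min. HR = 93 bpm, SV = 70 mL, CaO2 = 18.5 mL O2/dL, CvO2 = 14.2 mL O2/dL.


CO = HR*SV = 93*70/1000 = 6.51 L/min
a-v O2 diff = 18.5 - 14.2 = 4.3 mL/dL
VO2 = CO * (CaO2-CvO2) * 10 dL/L
VO2 = 6.51 * 4.3 * 10
VO2 = 279.9 mL/min


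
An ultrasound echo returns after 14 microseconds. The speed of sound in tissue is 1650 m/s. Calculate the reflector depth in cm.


depth = c * t / 2
t = 14 us = 1.4000e-05 s
depth = 1650 * 1.4000e-05 / 2
depth = 0.01155 m = 1.155 cm


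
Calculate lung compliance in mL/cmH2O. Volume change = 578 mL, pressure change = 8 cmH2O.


C = dV / dP
C = 578 / 8
C = 72.25 mL/cmH2O


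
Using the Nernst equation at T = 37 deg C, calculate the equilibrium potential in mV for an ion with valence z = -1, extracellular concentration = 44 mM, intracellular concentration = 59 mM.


E = (RT/(zF)) * ln(C_out/C_in)
T = 37 + 273.15 = 310.15 K
E = (8.314 * 310.15 / (-1 * 96485)) * ln(44/59)
E = 7.84 mV


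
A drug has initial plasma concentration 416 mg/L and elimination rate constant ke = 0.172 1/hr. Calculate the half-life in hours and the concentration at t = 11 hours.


t_half = ln(2) / ke = 0.693147 / 0.172 = 4.03 hr
C(t) = C0 * exp(-ke*t) = 416 * exp(-0.172*11)
C(11) = 62.72 mg/L


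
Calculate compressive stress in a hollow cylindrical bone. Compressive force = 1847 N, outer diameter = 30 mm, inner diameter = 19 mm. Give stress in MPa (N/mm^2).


A = pi*(r_o^2 - r_i^2)
r_o = 15 mm, r_i = 9.5 mm
A = 423.33 mm^2
sigma = F/A = 1847 / 423.33
sigma = 4.363 MPa


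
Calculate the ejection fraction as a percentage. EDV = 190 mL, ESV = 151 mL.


SV = EDV - ESV = 190 - 151 = 39 mL
EF = SV/EDV * 100 = 39/190 * 100
EF = 20.53%


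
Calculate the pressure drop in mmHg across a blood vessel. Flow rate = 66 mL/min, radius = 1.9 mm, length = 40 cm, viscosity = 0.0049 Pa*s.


dP = 8*mu*L*Q / (pi*r^4)
Q = 66 mL/min = 1.1e-06 m^3/s
dP = 421.284 Pa = 421.284 / 133.322 mmHg = 3.16 mmHg


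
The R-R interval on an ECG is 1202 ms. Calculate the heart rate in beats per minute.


HR = 60 / RR_interval(s)
RR = 1202 ms = 1.202 s
HR = 60 / 1.202 = 49.92 bpm


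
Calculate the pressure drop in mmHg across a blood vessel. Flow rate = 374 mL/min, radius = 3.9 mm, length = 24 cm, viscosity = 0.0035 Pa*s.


dP = 8*mu*L*Q / (pi*r^4)
Q = 374 mL/min = 6.23333e-06 m^3/s
dP = 57.6343 Pa = 57.6343 / 133.322 mmHg = 0.4323 mmHg


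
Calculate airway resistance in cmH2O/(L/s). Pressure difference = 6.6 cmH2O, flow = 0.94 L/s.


R = dP / flow
R = 6.6 / 0.94
R = 7.021 cmH2O/(L/s)


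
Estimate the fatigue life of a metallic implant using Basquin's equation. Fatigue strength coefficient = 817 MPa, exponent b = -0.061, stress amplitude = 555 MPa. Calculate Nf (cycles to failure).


sigma_a = sigma_f' * (2Nf)^b
2Nf = (sigma_a/sigma_f')^(1/b)
2Nf = (555/817)^(1/-0.061)
2Nf = 566.15537
Nf = 283.1


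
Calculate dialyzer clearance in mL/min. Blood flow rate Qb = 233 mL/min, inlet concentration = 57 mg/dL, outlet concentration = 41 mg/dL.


K = Qb * (Cb_in - Cb_out) / Cb_in
K = 233 * (57 - 41) / 57
K = 65.4 mL/min


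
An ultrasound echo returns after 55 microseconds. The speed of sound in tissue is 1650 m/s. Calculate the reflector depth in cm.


depth = c * t / 2
t = 55 us = 5.5000e-05 s
depth = 1650 * 5.5000e-05 / 2
depth = 0.045375 m = 4.5375 cm


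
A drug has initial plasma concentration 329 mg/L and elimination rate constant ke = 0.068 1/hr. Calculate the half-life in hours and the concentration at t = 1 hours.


t_half = ln(2) / ke = 0.693147 / 0.068 = 10.19 hr
C(t) = C0 * exp(-ke*t) = 329 * exp(-0.068*1)
C(1) = 307.4 mg/L


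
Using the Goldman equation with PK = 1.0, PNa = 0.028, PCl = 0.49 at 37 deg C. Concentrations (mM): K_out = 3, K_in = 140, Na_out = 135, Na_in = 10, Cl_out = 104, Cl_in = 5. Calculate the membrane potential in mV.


Vm = (RT/F)*ln((PK*Ko + PNa*Nao + PCl*Cli)/(PK*Ki + PNa*Nai + PCl*Clo))
Numer = 9.23, Denom = 191.24
Vm = -81.01 mV


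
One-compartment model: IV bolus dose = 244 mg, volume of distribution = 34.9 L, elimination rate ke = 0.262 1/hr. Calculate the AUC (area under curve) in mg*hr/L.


C0 = Dose/Vd = 244/34.9 = 6.9914 mg/L
AUC = C0/ke = 6.9914/0.262
AUC = 26.68 mg*hr/L


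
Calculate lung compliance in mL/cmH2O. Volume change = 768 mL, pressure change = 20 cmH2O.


C = dV / dP
C = 768 / 20
C = 38.4 mL/cmH2O


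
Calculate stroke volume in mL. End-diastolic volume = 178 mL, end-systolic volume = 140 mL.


SV = EDV - ESV
SV = 178 - 140
SV = 38 mL


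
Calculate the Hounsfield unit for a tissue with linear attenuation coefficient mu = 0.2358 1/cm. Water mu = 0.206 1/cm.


HU = ((mu_tissue - mu_water) / mu_water) * 1000
HU = ((0.2358 - 0.206) / 0.206) * 1000
HU = 144.7


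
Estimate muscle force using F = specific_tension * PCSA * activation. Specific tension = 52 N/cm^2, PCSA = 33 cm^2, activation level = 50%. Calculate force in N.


F = sigma * PCSA * activation
F = 52 * 33 * 0.5
F = 858 N


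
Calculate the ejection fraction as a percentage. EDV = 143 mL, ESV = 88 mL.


SV = EDV - ESV = 143 - 88 = 55 mL
EF = SV/EDV * 100 = 55/143 * 100
EF = 38.46%


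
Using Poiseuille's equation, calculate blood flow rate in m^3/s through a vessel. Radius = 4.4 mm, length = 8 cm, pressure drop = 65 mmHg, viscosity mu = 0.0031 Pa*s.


Q = pi*r^4*dP / (8*mu*L)
r = 0.0044 m, L = 0.08 m
dP = 65 mmHg = 8665.93 Pa
Q = 0.005143 m^3/s


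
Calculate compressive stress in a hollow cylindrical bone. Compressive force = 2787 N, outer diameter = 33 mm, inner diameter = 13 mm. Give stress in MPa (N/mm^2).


A = pi*(r_o^2 - r_i^2)
r_o = 16.5 mm, r_i = 6.5 mm
A = 722.566 mm^2
sigma = F/A = 2787 / 722.566
sigma = 3.857 MPa


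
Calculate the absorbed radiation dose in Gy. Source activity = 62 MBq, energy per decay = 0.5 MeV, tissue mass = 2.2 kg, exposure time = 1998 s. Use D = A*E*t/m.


A = 62 MBq = 6.2000e+07 Bq
E = 0.5 MeV = 8.01e-14 J
D = A*E*t/m = 6.2000e+07*8.01e-14*1998/2.2
D = 0.00451 Gy


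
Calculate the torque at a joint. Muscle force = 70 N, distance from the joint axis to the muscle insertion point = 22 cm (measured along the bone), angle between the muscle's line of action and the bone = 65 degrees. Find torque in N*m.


Torque = F * d * sin(theta)   (moment arm = d*sin(theta))
d = 22 cm = 0.22 m
Torque = 70 * 0.22 * sin(65)
Torque = 13.96 N*m


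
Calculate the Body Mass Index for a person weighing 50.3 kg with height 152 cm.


BMI = weight / height^2
height = 152 cm = 1.52 m
BMI = 50.3 / 1.52^2
BMI = 21.77 kg/m^2


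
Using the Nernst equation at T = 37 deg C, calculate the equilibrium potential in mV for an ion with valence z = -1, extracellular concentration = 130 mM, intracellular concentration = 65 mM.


E = (RT/(zF)) * ln(C_out/C_in)
T = 37 + 273.15 = 310.15 K
E = (8.314 * 310.15 / (-1 * 96485)) * ln(130/65)
E = -18.52 mV


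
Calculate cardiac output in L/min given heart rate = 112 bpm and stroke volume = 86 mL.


CO = HR * SV
CO = 112 * 86 / 1000
CO = 9.632 L/min


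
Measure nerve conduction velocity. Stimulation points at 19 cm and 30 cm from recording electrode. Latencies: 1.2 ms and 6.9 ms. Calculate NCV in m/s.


Distance = (30 - 19) / 100 = 0.11 m
dt = (6.9 - 1.2) / 1000 = 0.0057 s
NCV = dist / dt = 19.3 m/s


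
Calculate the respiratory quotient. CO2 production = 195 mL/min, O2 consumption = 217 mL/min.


RQ = VCO2 / VO2
RQ = 195 / 217
RQ = 0.8986


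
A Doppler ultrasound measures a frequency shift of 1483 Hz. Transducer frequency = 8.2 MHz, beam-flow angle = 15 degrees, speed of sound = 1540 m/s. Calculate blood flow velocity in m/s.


v = fd * c / (2 * f0 * cos(theta))
v = 1483 * 1540 / (2 * 8.2000e+06 * cos(15))
v = 0.1442 m/s


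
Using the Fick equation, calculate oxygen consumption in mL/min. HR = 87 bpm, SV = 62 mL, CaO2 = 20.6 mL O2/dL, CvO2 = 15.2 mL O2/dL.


CO = HR*SV = 87*62/1000 = 5.394 L/min
a-v O2 diff = 20.6 - 15.2 = 5.4 mL/dL
VO2 = CO * (CaO2-CvO2) * 10 dL/L
VO2 = 5.394 * 5.4 * 10
VO2 = 291.3 mL/min


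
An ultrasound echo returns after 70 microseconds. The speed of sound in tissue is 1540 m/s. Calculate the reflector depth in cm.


depth = c * t / 2
t = 70 us = 7.0000e-05 s
depth = 1540 * 7.0000e-05 / 2
depth = 0.0539 m = 5.39 cm


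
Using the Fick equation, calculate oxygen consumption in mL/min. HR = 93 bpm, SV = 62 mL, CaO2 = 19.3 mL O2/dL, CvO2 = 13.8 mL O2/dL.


CO = HR*SV = 93*62/1000 = 5.766 L/min
a-v O2 diff = 19.3 - 13.8 = 5.5 mL/dL
VO2 = CO * (CaO2-CvO2) * 10 dL/L
VO2 = 5.766 * 5.5 * 10
VO2 = 317.1 mL/min


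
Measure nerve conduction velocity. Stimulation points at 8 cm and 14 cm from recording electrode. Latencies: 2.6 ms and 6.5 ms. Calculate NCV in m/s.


Distance = (14 - 8) / 100 = 0.06 m
dt = (6.5 - 2.6) / 1000 = 0.0039 s
NCV = dist / dt = 15.38 m/s


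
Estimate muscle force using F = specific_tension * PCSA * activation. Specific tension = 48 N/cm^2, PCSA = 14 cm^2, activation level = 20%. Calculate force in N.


F = sigma * PCSA * activation
F = 48 * 14 * 0.2
F = 134.4 N


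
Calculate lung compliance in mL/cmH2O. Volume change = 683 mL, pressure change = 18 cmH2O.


C = dV / dP
C = 683 / 18
C = 37.94 mL/cmH2O


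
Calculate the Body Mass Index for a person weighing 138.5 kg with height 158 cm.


BMI = weight / height^2
height = 158 cm = 1.58 m
BMI = 138.5 / 1.58^2
BMI = 55.48 kg/m^2


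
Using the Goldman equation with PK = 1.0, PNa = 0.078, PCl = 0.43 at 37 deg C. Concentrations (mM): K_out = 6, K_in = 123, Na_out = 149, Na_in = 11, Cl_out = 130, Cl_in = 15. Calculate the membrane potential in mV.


Vm = (RT/F)*ln((PK*Ko + PNa*Nao + PCl*Cli)/(PK*Ki + PNa*Nai + PCl*Clo))
Numer = 24.072, Denom = 179.758
Vm = -53.73 mV


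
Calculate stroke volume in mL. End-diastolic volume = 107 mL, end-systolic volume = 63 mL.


SV = EDV - ESV
SV = 107 - 63
SV = 44 mL


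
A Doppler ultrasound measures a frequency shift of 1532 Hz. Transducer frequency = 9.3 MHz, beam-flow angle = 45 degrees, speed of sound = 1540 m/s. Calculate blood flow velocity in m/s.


v = fd * c / (2 * f0 * cos(theta))
v = 1532 * 1540 / (2 * 9.3000e+06 * cos(45))
v = 0.1794 m/s


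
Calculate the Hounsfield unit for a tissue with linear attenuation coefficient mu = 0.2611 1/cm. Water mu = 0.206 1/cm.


HU = ((mu_tissue - mu_water) / mu_water) * 1000
HU = ((0.2611 - 0.206) / 0.206) * 1000
HU = 267.5


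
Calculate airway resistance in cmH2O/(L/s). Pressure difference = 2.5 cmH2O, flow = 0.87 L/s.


R = dP / flow
R = 2.5 / 0.87
R = 2.874 cmH2O/(L/s)


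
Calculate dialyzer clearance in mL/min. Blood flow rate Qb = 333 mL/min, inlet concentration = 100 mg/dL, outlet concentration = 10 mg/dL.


K = Qb * (Cb_in - Cb_out) / Cb_in
K = 333 * (100 - 10) / 100
K = 299.7 mL/min


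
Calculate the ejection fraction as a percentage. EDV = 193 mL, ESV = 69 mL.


SV = EDV - ESV = 193 - 69 = 124 mL
EF = SV/EDV * 100 = 124/193 * 100
EF = 64.25%


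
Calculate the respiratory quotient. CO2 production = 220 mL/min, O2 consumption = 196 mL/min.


RQ = VCO2 / VO2
RQ = 220 / 196
RQ = 1.122


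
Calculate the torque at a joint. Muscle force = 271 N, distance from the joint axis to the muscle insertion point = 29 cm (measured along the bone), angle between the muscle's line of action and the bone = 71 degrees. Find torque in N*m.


Torque = F * d * sin(theta)   (moment arm = d*sin(theta))
d = 29 cm = 0.29 m
Torque = 271 * 0.29 * sin(71)
Torque = 74.31 N*m


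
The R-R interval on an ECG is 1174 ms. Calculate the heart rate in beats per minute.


HR = 60 / RR_interval(s)
RR = 1174 ms = 1.174 s
HR = 60 / 1.174 = 51.11 bpm


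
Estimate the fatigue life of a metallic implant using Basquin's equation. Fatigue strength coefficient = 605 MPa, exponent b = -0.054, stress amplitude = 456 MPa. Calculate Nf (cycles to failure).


sigma_a = sigma_f' * (2Nf)^b
2Nf = (sigma_a/sigma_f')^(1/b)
2Nf = (456/605)^(1/-0.054)
2Nf = 187.88787
Nf = 93.94


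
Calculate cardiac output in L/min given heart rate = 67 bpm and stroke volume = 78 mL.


CO = HR * SV
CO = 67 * 78 / 1000
CO = 5.226 L/min


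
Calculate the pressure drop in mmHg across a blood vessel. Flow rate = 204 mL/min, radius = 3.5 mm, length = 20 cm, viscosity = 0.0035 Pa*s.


dP = 8*mu*L*Q / (pi*r^4)
Q = 204 mL/min = 3.4e-06 m^3/s
dP = 40.3873 Pa = 40.3873 / 133.322 mmHg = 0.3029 mmHg


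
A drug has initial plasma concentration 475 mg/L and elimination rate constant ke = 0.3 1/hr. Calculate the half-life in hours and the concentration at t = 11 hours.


t_half = ln(2) / ke = 0.693147 / 0.3 = 2.31 hr
C(t) = C0 * exp(-ke*t) = 475 * exp(-0.3*11)
C(11) = 17.52 mg/L


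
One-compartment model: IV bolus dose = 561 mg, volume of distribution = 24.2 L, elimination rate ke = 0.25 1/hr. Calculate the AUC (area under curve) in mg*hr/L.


C0 = Dose/Vd = 561/24.2 = 23.1818 mg/L
AUC = C0/ke = 23.1818/0.25
AUC = 92.73 mg*hr/L


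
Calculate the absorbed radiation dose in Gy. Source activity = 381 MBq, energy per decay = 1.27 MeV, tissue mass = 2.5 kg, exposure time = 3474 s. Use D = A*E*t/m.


A = 381 MBq = 3.8100e+08 Bq
E = 1.27 MeV = 2.03454e-13 J
D = A*E*t/m = 3.8100e+08*2.03454e-13*3474/2.5
D = 0.1077 Gy


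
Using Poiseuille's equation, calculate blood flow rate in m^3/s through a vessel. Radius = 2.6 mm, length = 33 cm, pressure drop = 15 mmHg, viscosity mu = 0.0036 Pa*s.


Q = pi*r^4*dP / (8*mu*L)
r = 0.0026 m, L = 0.33 m
dP = 15 mmHg = 1999.83 Pa
Q = 3.0209e-05 m^3/s


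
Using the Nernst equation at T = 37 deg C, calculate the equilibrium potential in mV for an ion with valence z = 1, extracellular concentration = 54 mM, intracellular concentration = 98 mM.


E = (RT/(zF)) * ln(C_out/C_in)
T = 37 + 273.15 = 310.15 K
E = (8.314 * 310.15 / (1 * 96485)) * ln(54/98)
E = -15.93 mV


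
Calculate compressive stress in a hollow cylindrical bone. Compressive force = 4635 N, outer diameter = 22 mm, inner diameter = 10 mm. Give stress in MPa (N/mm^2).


A = pi*(r_o^2 - r_i^2)
r_o = 11 mm, r_i = 5 mm
A = 301.593 mm^2
sigma = F/A = 4635 / 301.593
sigma = 15.37 MPa


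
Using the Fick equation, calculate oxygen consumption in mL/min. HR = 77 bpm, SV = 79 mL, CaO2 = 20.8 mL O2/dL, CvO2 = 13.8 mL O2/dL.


CO = HR*SV = 77*79/1000 = 6.083 L/min
a-v O2 diff = 20.8 - 13.8 = 7 mL/dL
VO2 = CO * (CaO2-CvO2) * 10 dL/L
VO2 = 6.083 * 7 * 10
VO2 = 425.8 mL/min


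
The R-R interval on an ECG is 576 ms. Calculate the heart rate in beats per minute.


HR = 60 / RR_interval(s)
RR = 576 ms = 0.576 s
HR = 60 / 0.576 = 104.2 bpm


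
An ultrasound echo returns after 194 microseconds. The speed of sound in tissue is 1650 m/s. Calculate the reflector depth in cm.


depth = c * t / 2
t = 194 us = 1.9400e-04 s
depth = 1650 * 1.9400e-04 / 2
depth = 0.16005 m = 16.005 cm


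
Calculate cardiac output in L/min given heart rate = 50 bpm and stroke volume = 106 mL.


CO = HR * SV
CO = 50 * 106 / 1000
CO = 5.3 L/min


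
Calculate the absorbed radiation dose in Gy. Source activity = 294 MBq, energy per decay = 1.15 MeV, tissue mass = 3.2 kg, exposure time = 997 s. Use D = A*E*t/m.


A = 294 MBq = 2.9400e+08 Bq
E = 1.15 MeV = 1.8423e-13 J
D = A*E*t/m = 2.9400e+08*1.8423e-13*997/3.2
D = 0.01688 Gy


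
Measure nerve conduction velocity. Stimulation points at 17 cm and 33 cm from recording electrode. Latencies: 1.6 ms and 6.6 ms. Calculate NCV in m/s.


Distance = (33 - 17) / 100 = 0.16 m
dt = (6.6 - 1.6) / 1000 = 0.005 s
NCV = dist / dt = 32 m/s


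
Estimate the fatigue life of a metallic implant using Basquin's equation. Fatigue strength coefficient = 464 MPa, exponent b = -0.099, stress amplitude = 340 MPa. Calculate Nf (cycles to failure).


sigma_a = sigma_f' * (2Nf)^b
2Nf = (sigma_a/sigma_f')^(1/b)
2Nf = (340/464)^(1/-0.099)
2Nf = 23.122295
Nf = 11.56


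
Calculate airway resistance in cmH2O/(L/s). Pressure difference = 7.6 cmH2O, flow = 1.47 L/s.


R = dP / flow
R = 7.6 / 1.47
R = 5.17 cmH2O/(L/s)


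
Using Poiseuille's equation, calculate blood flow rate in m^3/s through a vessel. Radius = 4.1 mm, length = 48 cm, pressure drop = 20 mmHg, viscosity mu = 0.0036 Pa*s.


Q = pi*r^4*dP / (8*mu*L)
r = 0.0041 m, L = 0.48 m
dP = 20 mmHg = 2666.44 Pa
Q = 1.7123e-04 m^3/s


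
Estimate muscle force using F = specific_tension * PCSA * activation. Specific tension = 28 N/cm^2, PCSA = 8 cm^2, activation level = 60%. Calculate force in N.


F = sigma * PCSA * activation
F = 28 * 8 * 0.6
F = 134.4 N


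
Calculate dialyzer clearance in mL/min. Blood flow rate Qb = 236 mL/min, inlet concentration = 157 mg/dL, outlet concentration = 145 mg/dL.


K = Qb * (Cb_in - Cb_out) / Cb_in
K = 236 * (157 - 145) / 157
K = 18.04 mL/min


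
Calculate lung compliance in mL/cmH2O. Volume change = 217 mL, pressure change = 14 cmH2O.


C = dV / dP
C = 217 / 14
C = 15.5 mL/cmH2O


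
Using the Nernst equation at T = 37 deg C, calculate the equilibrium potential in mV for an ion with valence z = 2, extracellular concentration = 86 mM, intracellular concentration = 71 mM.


E = (RT/(zF)) * ln(C_out/C_in)
T = 37 + 273.15 = 310.15 K
E = (8.314 * 310.15 / (2 * 96485)) * ln(86/71)
E = 2.561 mV


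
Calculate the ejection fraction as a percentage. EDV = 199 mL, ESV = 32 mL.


SV = EDV - ESV = 199 - 32 = 167 mL
EF = SV/EDV * 100 = 167/199 * 100
EF = 83.92%


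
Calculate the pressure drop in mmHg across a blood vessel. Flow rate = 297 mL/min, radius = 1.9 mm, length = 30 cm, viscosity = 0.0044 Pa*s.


dP = 8*mu*L*Q / (pi*r^4)
Q = 297 mL/min = 4.95e-06 m^3/s
dP = 1276.75 Pa = 1276.75 / 133.322 mmHg = 9.576 mmHg


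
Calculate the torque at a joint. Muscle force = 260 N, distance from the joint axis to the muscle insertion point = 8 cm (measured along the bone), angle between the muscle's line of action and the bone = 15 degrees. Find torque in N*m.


Torque = F * d * sin(theta)   (moment arm = d*sin(theta))
d = 8 cm = 0.08 m
Torque = 260 * 0.08 * sin(15)
Torque = 5.383 N*m


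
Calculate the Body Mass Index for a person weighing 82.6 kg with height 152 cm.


BMI = weight / height^2
height = 152 cm = 1.52 m
BMI = 82.6 / 1.52^2
BMI = 35.75 kg/m^2


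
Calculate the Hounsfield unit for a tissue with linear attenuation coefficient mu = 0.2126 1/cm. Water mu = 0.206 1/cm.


HU = ((mu_tissue - mu_water) / mu_water) * 1000
HU = ((0.2126 - 0.206) / 0.206) * 1000
HU = 32.04


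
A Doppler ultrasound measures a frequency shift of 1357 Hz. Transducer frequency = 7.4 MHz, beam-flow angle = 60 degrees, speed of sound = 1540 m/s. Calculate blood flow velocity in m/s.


v = fd * c / (2 * f0 * cos(theta))
v = 1357 * 1540 / (2 * 7.4000e+06 * cos(60))
v = 0.2824 m/s


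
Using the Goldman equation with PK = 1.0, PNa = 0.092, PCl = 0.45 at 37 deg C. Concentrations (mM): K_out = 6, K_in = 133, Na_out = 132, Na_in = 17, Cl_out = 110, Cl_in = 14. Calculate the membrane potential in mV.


Vm = (RT/F)*ln((PK*Ko + PNa*Nao + PCl*Cli)/(PK*Ki + PNa*Nai + PCl*Clo))
Numer = 24.444, Denom = 184.064
Vm = -53.96 mV


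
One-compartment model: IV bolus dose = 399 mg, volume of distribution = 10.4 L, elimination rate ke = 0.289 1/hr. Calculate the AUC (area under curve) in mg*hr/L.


C0 = Dose/Vd = 399/10.4 = 38.3654 mg/L
AUC = C0/ke = 38.3654/0.289
AUC = 132.8 mg*hr/L


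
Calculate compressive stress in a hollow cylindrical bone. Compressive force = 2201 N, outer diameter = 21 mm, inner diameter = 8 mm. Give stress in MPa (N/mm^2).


A = pi*(r_o^2 - r_i^2)
r_o = 10.5 mm, r_i = 4 mm
A = 296.095 mm^2
sigma = F/A = 2201 / 296.095
sigma = 7.433 MPa


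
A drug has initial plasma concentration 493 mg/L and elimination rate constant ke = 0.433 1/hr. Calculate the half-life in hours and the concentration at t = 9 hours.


t_half = ln(2) / ke = 0.693147 / 0.433 = 1.601 hr
C(t) = C0 * exp(-ke*t) = 493 * exp(-0.433*9)
C(9) = 10.01 mg/L


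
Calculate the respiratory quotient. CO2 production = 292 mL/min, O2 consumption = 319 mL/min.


RQ = VCO2 / VO2
RQ = 292 / 319
RQ = 0.9154


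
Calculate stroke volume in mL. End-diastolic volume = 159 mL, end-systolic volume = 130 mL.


SV = EDV - ESV
SV = 159 - 130
SV = 29 mL


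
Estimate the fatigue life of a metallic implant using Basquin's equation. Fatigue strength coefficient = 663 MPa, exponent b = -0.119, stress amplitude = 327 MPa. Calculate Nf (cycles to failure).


sigma_a = sigma_f' * (2Nf)^b
2Nf = (sigma_a/sigma_f')^(1/b)
2Nf = (327/663)^(1/-0.119)
2Nf = 379.79071
Nf = 189.9


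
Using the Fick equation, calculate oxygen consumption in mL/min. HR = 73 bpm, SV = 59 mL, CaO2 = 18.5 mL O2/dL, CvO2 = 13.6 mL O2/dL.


CO = HR*SV = 73*59/1000 = 4.307 L/min
a-v O2 diff = 18.5 - 13.6 = 4.9 mL/dL
VO2 = CO * (CaO2-CvO2) * 10 dL/L
VO2 = 4.307 * 4.9 * 10
VO2 = 211 mL/min


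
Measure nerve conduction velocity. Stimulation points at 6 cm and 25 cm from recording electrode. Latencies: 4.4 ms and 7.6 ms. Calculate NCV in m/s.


Distance = (25 - 6) / 100 = 0.19 m
dt = (7.6 - 4.4) / 1000 = 0.0032 s
NCV = dist / dt = 59.38 m/s


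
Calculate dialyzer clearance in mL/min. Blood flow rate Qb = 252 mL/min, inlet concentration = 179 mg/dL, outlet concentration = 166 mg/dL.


K = Qb * (Cb_in - Cb_out) / Cb_in
K = 252 * (179 - 166) / 179
K = 18.3 mL/min


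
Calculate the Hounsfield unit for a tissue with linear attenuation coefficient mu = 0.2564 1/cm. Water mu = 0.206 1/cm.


HU = ((mu_tissue - mu_water) / mu_water) * 1000
HU = ((0.2564 - 0.206) / 0.206) * 1000
HU = 244.7


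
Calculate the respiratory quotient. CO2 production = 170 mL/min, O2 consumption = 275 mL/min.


RQ = VCO2 / VO2
RQ = 170 / 275
RQ = 0.6182


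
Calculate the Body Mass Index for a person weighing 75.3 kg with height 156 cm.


BMI = weight / height^2
height = 156 cm = 1.56 m
BMI = 75.3 / 1.56^2
BMI = 30.94 kg/m^2


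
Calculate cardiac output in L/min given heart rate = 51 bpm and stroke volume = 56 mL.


CO = HR * SV
CO = 51 * 56 / 1000
CO = 2.856 L/min


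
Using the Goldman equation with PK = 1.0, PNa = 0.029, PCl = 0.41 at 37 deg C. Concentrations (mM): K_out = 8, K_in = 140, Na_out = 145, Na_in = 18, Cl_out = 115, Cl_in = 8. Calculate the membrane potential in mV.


Vm = (RT/F)*ln((PK*Ko + PNa*Nao + PCl*Cli)/(PK*Ki + PNa*Nai + PCl*Clo))
Numer = 15.485, Denom = 187.672
Vm = -66.67 mV


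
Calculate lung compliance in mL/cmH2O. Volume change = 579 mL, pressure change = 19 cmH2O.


C = dV / dP
C = 579 / 19
C = 30.47 mL/cmH2O


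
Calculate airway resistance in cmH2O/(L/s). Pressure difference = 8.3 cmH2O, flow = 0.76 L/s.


R = dP / flow
R = 8.3 / 0.76
R = 10.92 cmH2O/(L/s)


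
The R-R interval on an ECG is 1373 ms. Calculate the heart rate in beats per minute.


HR = 60 / RR_interval(s)
RR = 1373 ms = 1.373 s
HR = 60 / 1.373 = 43.7 bpm


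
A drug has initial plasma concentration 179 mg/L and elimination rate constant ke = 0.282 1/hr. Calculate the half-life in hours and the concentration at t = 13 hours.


t_half = ln(2) / ke = 0.693147 / 0.282 = 2.458 hr
C(t) = C0 * exp(-ke*t) = 179 * exp(-0.282*13)
C(13) = 4.579 mg/L


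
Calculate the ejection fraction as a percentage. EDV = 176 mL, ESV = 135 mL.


SV = EDV - ESV = 176 - 135 = 41 mL
EF = SV/EDV * 100 = 41/176 * 100
EF = 23.3%


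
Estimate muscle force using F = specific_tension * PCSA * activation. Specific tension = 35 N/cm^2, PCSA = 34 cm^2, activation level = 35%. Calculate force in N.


F = sigma * PCSA * activation
F = 35 * 34 * 0.35
F = 416.5 N


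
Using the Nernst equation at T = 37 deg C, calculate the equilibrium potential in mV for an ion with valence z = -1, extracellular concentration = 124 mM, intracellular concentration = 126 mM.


E = (RT/(zF)) * ln(C_out/C_in)
T = 37 + 273.15 = 310.15 K
E = (8.314 * 310.15 / (-1 * 96485)) * ln(124/126)
E = 0.4276 mV


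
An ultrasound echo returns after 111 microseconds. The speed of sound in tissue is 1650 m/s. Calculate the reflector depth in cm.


depth = c * t / 2
t = 111 us = 1.1100e-04 s
depth = 1650 * 1.1100e-04 / 2
depth = 0.091575 m = 9.1575 cm


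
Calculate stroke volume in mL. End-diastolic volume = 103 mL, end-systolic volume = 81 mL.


SV = EDV - ESV
SV = 103 - 81
SV = 22 mL


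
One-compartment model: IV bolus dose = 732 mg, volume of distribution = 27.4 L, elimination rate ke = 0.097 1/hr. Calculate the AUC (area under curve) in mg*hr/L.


C0 = Dose/Vd = 732/27.4 = 26.7153 mg/L
AUC = C0/ke = 26.7153/0.097
AUC = 275.4 mg*hr/L


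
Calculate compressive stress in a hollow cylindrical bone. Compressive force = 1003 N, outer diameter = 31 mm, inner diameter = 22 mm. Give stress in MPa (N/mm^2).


A = pi*(r_o^2 - r_i^2)
r_o = 15.5 mm, r_i = 11 mm
A = 374.635 mm^2
sigma = F/A = 1003 / 374.635
sigma = 2.677 MPa


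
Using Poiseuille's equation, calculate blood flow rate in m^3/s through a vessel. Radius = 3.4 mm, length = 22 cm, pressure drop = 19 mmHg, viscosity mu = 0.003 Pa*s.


Q = pi*r^4*dP / (8*mu*L)
r = 0.0034 m, L = 0.22 m
dP = 19 mmHg = 2533.118 Pa
Q = 2.0141e-04 m^3/s


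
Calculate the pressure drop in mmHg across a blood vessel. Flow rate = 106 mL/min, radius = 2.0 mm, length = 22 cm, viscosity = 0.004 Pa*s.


dP = 8*mu*L*Q / (pi*r^4)
Q = 106 mL/min = 1.76667e-06 m^3/s
dP = 247.433 Pa = 247.433 / 133.322 mmHg = 1.856 mmHg


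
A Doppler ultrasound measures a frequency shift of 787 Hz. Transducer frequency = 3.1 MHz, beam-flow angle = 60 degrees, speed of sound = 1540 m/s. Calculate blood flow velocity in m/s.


v = fd * c / (2 * f0 * cos(theta))
v = 787 * 1540 / (2 * 3.1000e+06 * cos(60))
v = 0.391 m/s


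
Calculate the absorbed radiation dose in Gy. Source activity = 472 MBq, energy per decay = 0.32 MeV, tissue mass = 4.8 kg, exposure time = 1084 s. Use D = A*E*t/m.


A = 472 MBq = 4.7200e+08 Bq
E = 0.32 MeV = 5.1264e-14 J
D = A*E*t/m = 4.7200e+08*5.1264e-14*1084/4.8
D = 0.005464 Gy


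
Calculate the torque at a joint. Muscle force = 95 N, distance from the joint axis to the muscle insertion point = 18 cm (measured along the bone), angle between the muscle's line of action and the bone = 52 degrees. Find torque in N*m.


Torque = F * d * sin(theta)   (moment arm = d*sin(theta))
d = 18 cm = 0.18 m
Torque = 95 * 0.18 * sin(52)
Torque = 13.47 N*m


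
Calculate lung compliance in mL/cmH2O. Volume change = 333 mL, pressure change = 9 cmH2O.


C = dV / dP
C = 333 / 9
C = 37 mL/cmH2O


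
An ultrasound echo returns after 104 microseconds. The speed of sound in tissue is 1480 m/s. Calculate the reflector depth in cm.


depth = c * t / 2
t = 104 us = 1.0400e-04 s
depth = 1480 * 1.0400e-04 / 2
depth = 0.07696 m = 7.696 cm


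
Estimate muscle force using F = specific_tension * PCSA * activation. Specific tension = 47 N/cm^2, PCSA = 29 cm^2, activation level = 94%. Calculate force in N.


F = sigma * PCSA * activation
F = 47 * 29 * 0.94
F = 1281 N


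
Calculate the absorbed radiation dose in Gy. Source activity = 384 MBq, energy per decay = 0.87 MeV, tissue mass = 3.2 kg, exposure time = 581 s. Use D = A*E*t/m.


A = 384 MBq = 3.8400e+08 Bq
E = 0.87 MeV = 1.39374e-13 J
D = A*E*t/m = 3.8400e+08*1.39374e-13*581/3.2
D = 0.009717 Gy


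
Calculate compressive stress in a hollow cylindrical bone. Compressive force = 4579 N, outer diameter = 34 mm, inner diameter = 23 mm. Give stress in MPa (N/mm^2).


A = pi*(r_o^2 - r_i^2)
r_o = 17 mm, r_i = 11.5 mm
A = 492.445 mm^2
sigma = F/A = 4579 / 492.445
sigma = 9.299 MPa


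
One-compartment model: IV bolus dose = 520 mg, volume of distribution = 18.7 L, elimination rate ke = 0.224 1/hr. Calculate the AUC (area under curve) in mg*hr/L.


C0 = Dose/Vd = 520/18.7 = 27.8075 mg/L
AUC = C0/ke = 27.8075/0.224
AUC = 124.1 mg*hr/L


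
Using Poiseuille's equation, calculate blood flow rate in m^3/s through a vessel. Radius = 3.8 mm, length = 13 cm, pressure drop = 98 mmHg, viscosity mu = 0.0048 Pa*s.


Q = pi*r^4*dP / (8*mu*L)
r = 0.0038 m, L = 0.13 m
dP = 98 mmHg = 13065.556 Pa
Q = 0.001715 m^3/s


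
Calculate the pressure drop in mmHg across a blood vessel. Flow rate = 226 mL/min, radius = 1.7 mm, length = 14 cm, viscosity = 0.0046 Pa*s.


dP = 8*mu*L*Q / (pi*r^4)
Q = 226 mL/min = 3.76667e-06 m^3/s
dP = 739.585 Pa = 739.585 / 133.322 mmHg = 5.547 mmHg


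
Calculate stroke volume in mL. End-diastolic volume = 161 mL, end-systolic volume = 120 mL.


SV = EDV - ESV
SV = 161 - 120
SV = 41 mL


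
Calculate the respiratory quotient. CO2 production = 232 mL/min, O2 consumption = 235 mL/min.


RQ = VCO2 / VO2
RQ = 232 / 235
RQ = 0.9872


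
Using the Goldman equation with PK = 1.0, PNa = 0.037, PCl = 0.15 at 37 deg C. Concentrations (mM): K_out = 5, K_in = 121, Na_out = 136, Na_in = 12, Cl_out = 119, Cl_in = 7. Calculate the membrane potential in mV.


Vm = (RT/F)*ln((PK*Ko + PNa*Nao + PCl*Cli)/(PK*Ki + PNa*Nai + PCl*Clo))
Numer = 11.082, Denom = 139.294
Vm = -67.65 mV


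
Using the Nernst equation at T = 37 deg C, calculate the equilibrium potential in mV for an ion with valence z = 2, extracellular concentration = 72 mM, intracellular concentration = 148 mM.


E = (RT/(zF)) * ln(C_out/C_in)
T = 37 + 273.15 = 310.15 K
E = (8.314 * 310.15 / (2 * 96485)) * ln(72/148)
E = -9.628 mV


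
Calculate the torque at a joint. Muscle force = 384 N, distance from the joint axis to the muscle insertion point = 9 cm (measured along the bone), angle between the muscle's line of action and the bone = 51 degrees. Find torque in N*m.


Torque = F * d * sin(theta)   (moment arm = d*sin(theta))
d = 9 cm = 0.09 m
Torque = 384 * 0.09 * sin(51)
Torque = 26.86 N*m


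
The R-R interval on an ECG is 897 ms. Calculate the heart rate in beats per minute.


HR = 60 / RR_interval(s)
RR = 897 ms = 0.897 s
HR = 60 / 0.897 = 66.89 bpm


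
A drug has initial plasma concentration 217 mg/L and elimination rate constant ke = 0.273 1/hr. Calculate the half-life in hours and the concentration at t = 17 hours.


t_half = ln(2) / ke = 0.693147 / 0.273 = 2.539 hr
C(t) = C0 * exp(-ke*t) = 217 * exp(-0.273*17)
C(17) = 2.094 mg/L


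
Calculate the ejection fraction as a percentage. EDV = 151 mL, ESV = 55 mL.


SV = EDV - ESV = 151 - 55 = 96 mL
EF = SV/EDV * 100 = 96/151 * 100
EF = 63.58%


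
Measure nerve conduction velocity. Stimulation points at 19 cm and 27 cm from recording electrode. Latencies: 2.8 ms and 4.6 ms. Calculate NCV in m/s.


Distance = (27 - 19) / 100 = 0.08 m
dt = (4.6 - 2.8) / 1000 = 0.0018 s
NCV = dist / dt = 44.44 m/s
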